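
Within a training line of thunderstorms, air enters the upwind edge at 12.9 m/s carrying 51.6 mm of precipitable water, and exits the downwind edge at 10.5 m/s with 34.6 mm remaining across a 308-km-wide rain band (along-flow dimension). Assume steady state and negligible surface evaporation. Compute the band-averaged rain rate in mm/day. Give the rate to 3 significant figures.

R ≈ 84.8 mm/day

Column moisture flux per unit crosswind length is F = V × PW.
Inflow: F_in = 12.9 × 51.6 = 665.64 mm·m/s
Outflow: F_out = 10.5 × 34.6 = 363.3 mm·m/s
Steady-state rate R = (F_in − F_out)/L = (665.64 − 363.3) / 308000 m = 9.816e-04 mm/s.
R = 9.816e-04 × 3600 × 24 = 84.8 mm/day.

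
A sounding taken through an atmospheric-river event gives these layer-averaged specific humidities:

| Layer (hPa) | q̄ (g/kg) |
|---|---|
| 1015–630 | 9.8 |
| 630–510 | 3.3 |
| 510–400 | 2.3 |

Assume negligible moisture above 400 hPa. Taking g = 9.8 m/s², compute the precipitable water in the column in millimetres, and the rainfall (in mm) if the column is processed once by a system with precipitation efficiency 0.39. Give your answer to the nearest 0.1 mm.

Precipitable water is the column-integrated vapour mass per unit area: PW = (1/g) Σ q̄ Δp, with q in kg/kg and Δp in Pa (1 kg/m² of water = 1 mm).
Layer 1015–630 hPa: Δp = 385 hPa = 38500 Pa, q̄ = 0.0098 kg/kg → 0.0098 × 38500 / 9.8 = 38.50 mm
Layer 630–510 hPa: Δp = 120 hPa = 12000 Pa, q̄ = 0.0033 kg/kg → 0.0033 × 12000 / 9.8 = 4.04 mm
Layer 510–400 hPa: Δp = 110 hPa = 11000 Pa, q̄ = 0.0023 kg/kg → 0.0023 × 11000 / 9.8 = 2.58 mm
PW = 38.50 + 4.04 + 2.58 = 45.12 ≈ 45.1 mm.
Rainfall = ε × PW = 0.39 × 45.1 = 17.6 mm.

PW ≈ 45.1 mm; rainfall ≈ 17.6 mm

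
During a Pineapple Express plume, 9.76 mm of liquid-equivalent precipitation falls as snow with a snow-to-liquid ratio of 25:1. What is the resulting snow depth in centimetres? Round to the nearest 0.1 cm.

snow depth ≈ 24.4 cm

Snow depth = liquid × ratio = 9.76 mm × 25 = 244 mm = 24.4 cm.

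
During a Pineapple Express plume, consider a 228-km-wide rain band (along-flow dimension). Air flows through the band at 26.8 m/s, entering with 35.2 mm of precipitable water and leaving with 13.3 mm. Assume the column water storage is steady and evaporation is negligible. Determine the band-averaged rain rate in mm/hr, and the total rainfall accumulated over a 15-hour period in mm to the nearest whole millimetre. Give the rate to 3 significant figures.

R ≈ 9.27 mm/hr; total ≈ 139 mm

Column moisture flux per unit crosswind length is F = V × PW.
Inflow: F_in = 26.8 × 35.2 = 943.36 mm·m/s
Outflow: F_out = 26.8 × 13.3 = 356.44 mm·m/s
Steady-state rate R = (F_in − F_out)/L = (943.36 − 356.44) / 228000 m = 2.574e-03 mm/s.
R = 2.574e-03 × 3600 = 9.27 mm/hr.
Over 15 h: total = 9.27 × 15 = 139.05 ≈ 139 mm.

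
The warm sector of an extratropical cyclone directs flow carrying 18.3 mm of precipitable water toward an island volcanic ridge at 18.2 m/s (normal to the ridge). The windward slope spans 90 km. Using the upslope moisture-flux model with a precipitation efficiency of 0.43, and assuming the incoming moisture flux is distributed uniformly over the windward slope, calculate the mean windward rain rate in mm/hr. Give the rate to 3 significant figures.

R ≈ 5.73 mm/hr

Incoming column moisture flux per unit ridge length: F = V × PW = 18.2 × 18.3 = 333.06 mm·m/s.
Spread over the 90 km slope with efficiency ε = 0.43: R = ε·F/W = 0.43 × 333.06 / 90000 m = 1.591e-03 mm/s.
R = 1.591e-03 × 3600 = 5.73 mm/hr.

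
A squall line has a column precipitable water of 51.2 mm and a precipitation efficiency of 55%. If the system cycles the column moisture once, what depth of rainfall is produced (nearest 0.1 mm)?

rainfall ≈ 28.2 mm

Rainfall = ε × PW = 0.55 × 51.2 = 28.2 mm.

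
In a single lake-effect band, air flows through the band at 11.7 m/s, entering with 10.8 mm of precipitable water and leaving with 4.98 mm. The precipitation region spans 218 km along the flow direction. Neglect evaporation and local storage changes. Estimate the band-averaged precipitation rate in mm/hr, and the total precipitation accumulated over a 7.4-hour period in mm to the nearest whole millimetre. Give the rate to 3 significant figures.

R ≈ 1.12 mm/hr; total ≈ 8 mm

Column moisture flux per unit crosswind length is F = V × PW.
Inflow: F_in = 11.7 × 10.8 = 126.36 mm·m/s
Outflow: F_out = 11.7 × 4.98 = 58.266 mm·m/s
Steady-state rate R = (F_in − F_out)/L = (126.36 − 58.266) / 218000 m = 3.124e-04 mm/s.
R = 3.124e-04 × 3600 = 1.12 mm/hr.
Over 7.4 h: total = 1.12 × 7.4 = 8.288 ≈ 8 mm.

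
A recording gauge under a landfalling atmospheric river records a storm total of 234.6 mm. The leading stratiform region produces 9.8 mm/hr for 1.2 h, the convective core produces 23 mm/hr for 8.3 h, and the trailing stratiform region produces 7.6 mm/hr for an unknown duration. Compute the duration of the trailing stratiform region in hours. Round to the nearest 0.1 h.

Known phases: 9.8 × 1.2 + 23 × 8.3 = 11.76 + 190.9 = 202.66 mm.
Remaining depth = 234.6 − 202.66 = 31.94 mm.
Duration = 31.94 / 7.6 = 4.2 h.

duration ≈ 4.2 h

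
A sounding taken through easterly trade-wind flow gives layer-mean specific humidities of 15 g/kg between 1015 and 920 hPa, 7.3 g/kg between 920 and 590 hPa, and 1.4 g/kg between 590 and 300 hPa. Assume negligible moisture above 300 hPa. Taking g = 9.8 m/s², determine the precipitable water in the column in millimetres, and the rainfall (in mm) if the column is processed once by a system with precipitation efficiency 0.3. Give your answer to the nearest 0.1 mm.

Precipitable water is the column-integrated vapour mass per unit area: PW = (1/g) Σ q̄ Δp, with q in kg/kg and Δp in Pa (1 kg/m² of water = 1 mm).
Layer 1015–920 hPa: Δp = 95 hPa = 9500 Pa, q̄ = 0.015 kg/kg → 0.015 × 9500 / 9.8 = 14.54 mm
Layer 920–590 hPa: Δp = 330 hPa = 33000 Pa, q̄ = 0.0073 kg/kg → 0.0073 × 33000 / 9.8 = 24.58 mm
Layer 590–300 hPa: Δp = 290 hPa = 29000 Pa, q̄ = 0.0014 kg/kg → 0.0014 × 29000 / 9.8 = 4.14 mm
PW = 14.54 + 24.58 + 4.14 = 43.26 ≈ 43.3 mm.
Rainfall = ε × PW = 0.3 × 43.3 = 13.0 mm.

PW ≈ 43.3 mm; rainfall ≈ 13.0 mm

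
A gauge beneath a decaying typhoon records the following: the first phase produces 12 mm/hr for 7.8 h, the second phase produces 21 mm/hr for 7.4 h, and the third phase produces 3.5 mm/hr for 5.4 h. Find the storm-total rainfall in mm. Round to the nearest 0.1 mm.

total ≈ 267.9 mm

Total = Σ Rᵢ Δtᵢ = 12 × 7.8 + 21 × 7.4 + 3.5 × 5.4
      = 93.6 + 155.4 + 18.9 = 267.9 mm.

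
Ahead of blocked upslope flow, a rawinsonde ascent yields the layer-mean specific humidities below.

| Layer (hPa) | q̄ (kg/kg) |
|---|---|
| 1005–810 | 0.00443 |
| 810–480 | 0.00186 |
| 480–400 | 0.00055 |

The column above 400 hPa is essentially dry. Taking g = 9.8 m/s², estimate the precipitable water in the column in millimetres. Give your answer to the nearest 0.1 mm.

Precipitable water is the column-integrated vapour mass per unit area: PW = (1/g) Σ q̄ Δp, with q in kg/kg and Δp in Pa (1 kg/m² of water = 1 mm).
Layer 1005–810 hPa: Δp = 195 hPa = 19500 Pa, q̄ = 0.00443 kg/kg → 0.00443 × 19500 / 9.8 = 8.81 mm
Layer 810–480 hPa: Δp = 330 hPa = 33000 Pa, q̄ = 0.00186 kg/kg → 0.00186 × 33000 / 9.8 = 6.26 mm
Layer 480–400 hPa: Δp = 80 hPa = 8000 Pa, q̄ = 0.00055 kg/kg → 0.00055 × 8000 / 9.8 = 0.45 mm
PW = 8.81 + 6.26 + 0.45 = 15.52 ≈ 15.5 mm.

PW ≈ 15.5 mm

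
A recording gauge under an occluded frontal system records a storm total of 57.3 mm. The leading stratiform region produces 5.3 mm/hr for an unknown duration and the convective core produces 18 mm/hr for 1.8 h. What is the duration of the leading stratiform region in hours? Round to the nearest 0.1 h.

duration ≈ 4.7 h

Known phases: 18 × 1.8 = 32.4 mm.
Remaining depth = 57.3 − 32.4 = 24.9 mm.
Duration = 24.9 / 5.3 = 4.7 h.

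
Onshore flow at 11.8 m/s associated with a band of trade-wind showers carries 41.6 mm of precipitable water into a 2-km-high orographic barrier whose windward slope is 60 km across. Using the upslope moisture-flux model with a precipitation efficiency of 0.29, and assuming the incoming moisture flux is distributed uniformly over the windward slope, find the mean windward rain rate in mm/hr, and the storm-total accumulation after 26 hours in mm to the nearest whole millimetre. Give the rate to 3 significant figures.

R ≈ 8.54 mm/hr; total ≈ 222 mm

Incoming column moisture flux per unit ridge length: F = V × PW = 11.8 × 41.6 = 490.88 mm·m/s.
Spread over the 60 km slope with efficiency ε = 0.29: R = ε·F/W = 0.29 × 490.88 / 60000 m = 2.373e-03 mm/s.
R = 2.373e-03 × 3600 = 8.54 mm/hr.
Over 26 h: total = 8.54 × 26 = 222.04 ≈ 222 mm.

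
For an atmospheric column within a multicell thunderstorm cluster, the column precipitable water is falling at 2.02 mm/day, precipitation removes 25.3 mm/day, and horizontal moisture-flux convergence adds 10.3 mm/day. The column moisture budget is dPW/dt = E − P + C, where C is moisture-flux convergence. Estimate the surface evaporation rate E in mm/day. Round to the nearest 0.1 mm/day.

dPW/dt = -2.02 mm/day.
E = dPW/dt + P − C = (-2.02) + 25.3 − (10.3) = 13.0 mm/day.

E ≈ 13.0 mm/day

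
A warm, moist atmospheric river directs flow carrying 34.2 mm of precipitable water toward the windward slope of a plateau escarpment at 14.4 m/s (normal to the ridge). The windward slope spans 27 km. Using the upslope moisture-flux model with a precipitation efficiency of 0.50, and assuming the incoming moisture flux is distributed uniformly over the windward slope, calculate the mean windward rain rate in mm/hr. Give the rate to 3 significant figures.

Incoming column moisture flux per unit ridge length: F = V × PW = 14.4 × 34.2 = 492.48 mm·m/s.
Spread over the 27 km slope with efficiency ε = 0.50: R = ε·F/W = 0.50 × 492.48 / 27000 m = 9.120e-03 mm/s.
R = 9.120e-03 × 3600 = 32.8 mm/hr.

R ≈ 32.8 mm/hr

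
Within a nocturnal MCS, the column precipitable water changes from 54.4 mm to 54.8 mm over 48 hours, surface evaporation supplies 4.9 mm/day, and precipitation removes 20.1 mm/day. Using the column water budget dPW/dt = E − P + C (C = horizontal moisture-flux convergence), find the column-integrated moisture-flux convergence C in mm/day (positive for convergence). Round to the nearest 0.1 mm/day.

dPW/dt = (54.8 − 54.4) mm / (48/24 day) = +0.200 mm/day.
C = dPW/dt − E + P = (+0.200) − 4.9 + 20.1 = 15.4 mm/day.

C ≈ 15.4 mm/day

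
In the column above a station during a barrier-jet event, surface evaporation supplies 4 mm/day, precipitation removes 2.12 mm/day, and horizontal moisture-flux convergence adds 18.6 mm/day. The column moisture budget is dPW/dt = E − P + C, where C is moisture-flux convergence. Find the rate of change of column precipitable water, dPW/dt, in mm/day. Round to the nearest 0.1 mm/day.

dPW/dt = E − P + C = 4 − 2.12 + (18.6) = 20.5 mm/day.

dPW/dt ≈ 20.5 mm/day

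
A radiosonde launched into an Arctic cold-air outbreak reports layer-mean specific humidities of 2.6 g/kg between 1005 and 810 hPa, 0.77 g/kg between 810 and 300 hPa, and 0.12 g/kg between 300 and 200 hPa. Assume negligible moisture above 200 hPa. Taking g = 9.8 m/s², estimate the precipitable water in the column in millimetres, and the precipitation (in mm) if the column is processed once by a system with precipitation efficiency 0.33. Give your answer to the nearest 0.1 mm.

Precipitable water is the column-integrated vapour mass per unit area: PW = (1/g) Σ q̄ Δp, with q in kg/kg and Δp in Pa (1 kg/m² of water = 1 mm).
Layer 1005–810 hPa: Δp = 195 hPa = 19500 Pa, q̄ = 0.0026 kg/kg → 0.0026 × 19500 / 9.8 = 5.17 mm
Layer 810–300 hPa: Δp = 510 hPa = 51000 Pa, q̄ = 0.00077 kg/kg → 0.00077 × 51000 / 9.8 = 4.01 mm
Layer 300–200 hPa: Δp = 100 hPa = 10000 Pa, q̄ = 0.00012 kg/kg → 0.00012 × 10000 / 9.8 = 0.12 mm
PW = 5.17 + 4.01 + 0.12 = 9.30 ≈ 9.3 mm.
Precipitation = ε × PW = 0.33 × 9.3 = 3.1 mm.

PW ≈ 9.3 mm; precipitation ≈ 3.1 mm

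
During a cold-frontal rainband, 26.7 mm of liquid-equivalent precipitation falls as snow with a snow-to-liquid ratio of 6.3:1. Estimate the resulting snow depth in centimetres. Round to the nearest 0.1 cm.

Snow depth = liquid × ratio = 26.7 mm × 6.3 = 168.21 mm = 16.8 cm.

snow depth ≈ 16.8 cm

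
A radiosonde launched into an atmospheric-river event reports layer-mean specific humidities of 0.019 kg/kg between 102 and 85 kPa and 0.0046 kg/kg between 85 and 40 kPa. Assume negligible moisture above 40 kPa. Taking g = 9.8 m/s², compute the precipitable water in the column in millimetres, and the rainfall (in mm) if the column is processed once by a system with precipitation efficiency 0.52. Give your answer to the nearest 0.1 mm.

PW ≈ 54.1 mm; rainfall ≈ 28.1 mm

Precipitable water is the column-integrated vapour mass per unit area: PW = (1/g) Σ q̄ Δp, with q in kg/kg and Δp in Pa (1 kg/m² of water = 1 mm).
Layer 102–85 kPa: Δp = 170 hPa = 17000 Pa, q̄ = 0.019 kg/kg → 0.019 × 17000 / 9.8 = 32.96 mm
Layer 85–40 kPa: Δp = 450 hPa = 45000 Pa, q̄ = 0.0046 kg/kg → 0.0046 × 45000 / 9.8 = 21.12 mm
PW = 32.96 + 21.12 = 54.08 ≈ 54.1 mm.
Rainfall = ε × PW = 0.52 × 54.1 = 28.1 mm.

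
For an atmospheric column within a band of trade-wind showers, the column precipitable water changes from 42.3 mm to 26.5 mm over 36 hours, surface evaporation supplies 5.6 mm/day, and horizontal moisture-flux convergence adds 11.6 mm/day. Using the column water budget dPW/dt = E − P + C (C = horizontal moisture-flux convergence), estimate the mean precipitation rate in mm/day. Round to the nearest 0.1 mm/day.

dPW/dt = (26.5 − 42.3) mm / (36/24 day) = -10.533 mm/day.
P = E + C − dPW/dt = 5.6 + (11.6) − (-10.533) = 27.7 mm/day.

P ≈ 27.7 mm/day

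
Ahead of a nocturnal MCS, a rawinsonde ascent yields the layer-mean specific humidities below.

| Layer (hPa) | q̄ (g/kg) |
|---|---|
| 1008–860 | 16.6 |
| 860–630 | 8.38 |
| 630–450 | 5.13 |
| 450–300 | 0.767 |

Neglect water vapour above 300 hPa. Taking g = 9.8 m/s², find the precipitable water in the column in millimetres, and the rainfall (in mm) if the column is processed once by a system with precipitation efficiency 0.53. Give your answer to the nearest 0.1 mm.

PW ≈ 55.3 mm; rainfall ≈ 29.3 mm

Precipitable water is the column-integrated vapour mass per unit area: PW = (1/g) Σ q̄ Δp, with q in kg/kg and Δp in Pa (1 kg/m² of water = 1 mm).
Layer 1008–860 hPa: Δp = 148 hPa = 14800 Pa, q̄ = 0.0166 kg/kg → 0.0166 × 14800 / 9.8 = 25.07 mm
Layer 860–630 hPa: Δp = 230 hPa = 23000 Pa, q̄ = 0.00838 kg/kg → 0.00838 × 23000 / 9.8 = 19.67 mm
Layer 630–450 hPa: Δp = 180 hPa = 18000 Pa, q̄ = 0.00513 kg/kg → 0.00513 × 18000 / 9.8 = 9.42 mm
Layer 450–300 hPa: Δp = 150 hPa = 15000 Pa, q̄ = 0.000767 kg/kg → 0.000767 × 15000 / 9.8 = 1.17 mm
PW = 25.07 + 19.67 + 9.42 + 1.17 = 55.33 ≈ 55.3 mm.
Rainfall = ε × PW = 0.53 × 55.3 = 29.3 mm.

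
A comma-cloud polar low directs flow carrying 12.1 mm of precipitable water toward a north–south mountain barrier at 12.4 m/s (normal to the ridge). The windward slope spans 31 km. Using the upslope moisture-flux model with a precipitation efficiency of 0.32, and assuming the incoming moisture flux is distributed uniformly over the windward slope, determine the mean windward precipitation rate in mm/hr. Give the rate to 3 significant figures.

Incoming column moisture flux per unit ridge length: F = V × PW = 12.4 × 12.1 = 150.04 mm·m/s.
Spread over the 31 km slope with efficiency ε = 0.32: R = ε·F/W = 0.32 × 150.04 / 31000 m = 1.549e-03 mm/s.
R = 1.549e-03 × 3600 = 5.58 mm/hr.

R ≈ 5.58 mm/hr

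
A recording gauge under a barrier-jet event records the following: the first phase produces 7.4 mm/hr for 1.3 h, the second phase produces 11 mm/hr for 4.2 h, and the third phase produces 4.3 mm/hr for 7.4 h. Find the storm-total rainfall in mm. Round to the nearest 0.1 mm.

Total = Σ Rᵢ Δtᵢ = 7.4 × 1.3 + 11 × 4.2 + 4.3 × 7.4
      = 9.62 + 46.2 + 31.82 = 87.6 mm.

total ≈ 87.6 mm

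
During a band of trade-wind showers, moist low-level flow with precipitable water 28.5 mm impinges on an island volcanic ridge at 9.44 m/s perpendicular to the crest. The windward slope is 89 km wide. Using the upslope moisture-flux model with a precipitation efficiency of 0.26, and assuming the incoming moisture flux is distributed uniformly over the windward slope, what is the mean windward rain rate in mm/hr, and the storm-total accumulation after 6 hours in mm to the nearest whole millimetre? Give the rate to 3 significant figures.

Incoming column moisture flux per unit ridge length: F = V × PW = 9.44 × 28.5 = 269.04 mm·m/s.
Spread over the 89 km slope with efficiency ε = 0.26: R = ε·F/W = 0.26 × 269.04 / 89000 m = 7.860e-04 mm/s.
R = 7.860e-04 × 3600 = 2.83 mm/hr.
Over 6 h: total = 2.83 × 6 = 16.98 ≈ 17 mm.

R ≈ 2.83 mm/hr; total ≈ 17 mm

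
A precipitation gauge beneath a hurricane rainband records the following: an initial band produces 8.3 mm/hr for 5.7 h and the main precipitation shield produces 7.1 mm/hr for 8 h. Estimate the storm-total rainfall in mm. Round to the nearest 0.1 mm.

Total = Σ Rᵢ Δtᵢ = 8.3 × 5.7 + 7.1 × 8
      = 47.31 + 56.8 = 104.1 mm.

total ≈ 104.1 mm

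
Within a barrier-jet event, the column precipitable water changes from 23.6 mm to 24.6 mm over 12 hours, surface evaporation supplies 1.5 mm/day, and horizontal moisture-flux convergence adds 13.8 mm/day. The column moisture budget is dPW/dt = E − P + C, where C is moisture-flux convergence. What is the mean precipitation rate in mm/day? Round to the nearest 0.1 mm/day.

P ≈ 13.3 mm/day

dPW/dt = (24.6 − 23.6) mm / (12/24 day) = +2.000 mm/day.
P = E + C − dPW/dt = 1.5 + (13.8) − (+2.000) = 13.3 mm/day.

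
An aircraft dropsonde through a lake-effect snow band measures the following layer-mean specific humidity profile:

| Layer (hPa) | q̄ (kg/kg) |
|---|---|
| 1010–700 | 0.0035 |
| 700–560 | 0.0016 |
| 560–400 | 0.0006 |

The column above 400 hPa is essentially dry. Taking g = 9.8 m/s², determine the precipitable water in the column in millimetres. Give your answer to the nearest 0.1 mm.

PW ≈ 14.3 mm

Precipitable water is the column-integrated vapour mass per unit area: PW = (1/g) Σ q̄ Δp, with q in kg/kg and Δp in Pa (1 kg/m² of water = 1 mm).
Layer 1010–700 hPa: Δp = 310 hPa = 31000 Pa, q̄ = 0.0035 kg/kg → 0.0035 × 31000 / 9.8 = 11.07 mm
Layer 700–560 hPa: Δp = 140 hPa = 14000 Pa, q̄ = 0.0016 kg/kg → 0.0016 × 14000 / 9.8 = 2.29 mm
Layer 560–400 hPa: Δp = 160 hPa = 16000 Pa, q̄ = 0.0006 kg/kg → 0.0006 × 16000 / 9.8 = 0.98 mm
PW = 11.07 + 2.29 + 0.98 = 14.34 ≈ 14.3 mm.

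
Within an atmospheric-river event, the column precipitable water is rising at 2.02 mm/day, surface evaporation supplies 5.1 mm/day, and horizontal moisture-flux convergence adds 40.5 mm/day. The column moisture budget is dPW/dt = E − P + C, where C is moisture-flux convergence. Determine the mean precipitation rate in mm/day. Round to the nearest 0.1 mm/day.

P ≈ 43.6 mm/day

dPW/dt = +2.02 mm/day.
P = E + C − dPW/dt = 5.1 + (40.5) − (+2.02) = 43.6 mm/day.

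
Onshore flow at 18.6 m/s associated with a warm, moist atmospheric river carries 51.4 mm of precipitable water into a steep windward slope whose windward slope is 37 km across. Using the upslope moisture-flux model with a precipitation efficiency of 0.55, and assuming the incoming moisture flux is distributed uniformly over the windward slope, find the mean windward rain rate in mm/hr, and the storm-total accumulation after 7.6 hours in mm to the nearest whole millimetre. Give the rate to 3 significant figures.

Incoming column moisture flux per unit ridge length: F = V × PW = 18.6 × 51.4 = 956.04 mm·m/s.
Spread over the 37 km slope with efficiency ε = 0.55: R = ε·F/W = 0.55 × 956.04 / 37000 m = 1.421e-02 mm/s.
R = 1.421e-02 × 3600 = 51.2 mm/hr.
Over 7.6 h: total = 51.2 × 7.6 = 389.12 ≈ 389 mm.

R ≈ 51.2 mm/hr; total ≈ 389 mm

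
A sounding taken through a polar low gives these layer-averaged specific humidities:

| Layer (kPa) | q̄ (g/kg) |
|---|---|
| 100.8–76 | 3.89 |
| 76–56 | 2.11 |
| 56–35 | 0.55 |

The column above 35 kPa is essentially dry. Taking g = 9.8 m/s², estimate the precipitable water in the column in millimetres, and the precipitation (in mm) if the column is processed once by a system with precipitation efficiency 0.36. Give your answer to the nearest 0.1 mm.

PW ≈ 15.3 mm; precipitation ≈ 5.5 mm

Precipitable water is the column-integrated vapour mass per unit area: PW = (1/g) Σ q̄ Δp, with q in kg/kg and Δp in Pa (1 kg/m² of water = 1 mm).
Layer 100.8–76 kPa: Δp = 248 hPa = 24800 Pa, q̄ = 0.00389 kg/kg → 0.00389 × 24800 / 9.8 = 9.84 mm
Layer 76–56 kPa: Δp = 200 hPa = 20000 Pa, q̄ = 0.00211 kg/kg → 0.00211 × 20000 / 9.8 = 4.31 mm
Layer 56–35 kPa: Δp = 210 hPa = 21000 Pa, q̄ = 0.00055 kg/kg → 0.00055 × 21000 / 9.8 = 1.18 mm
PW = 9.84 + 4.31 + 1.18 = 15.33 ≈ 15.3 mm.
Precipitation = ε × PW = 0.36 × 15.3 = 5.5 mm.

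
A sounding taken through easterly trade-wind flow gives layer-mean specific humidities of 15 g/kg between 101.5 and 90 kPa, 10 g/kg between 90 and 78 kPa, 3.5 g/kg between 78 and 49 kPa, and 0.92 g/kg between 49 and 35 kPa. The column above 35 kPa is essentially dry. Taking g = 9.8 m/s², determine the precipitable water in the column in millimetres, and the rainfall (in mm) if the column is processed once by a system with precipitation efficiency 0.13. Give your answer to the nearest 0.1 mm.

Precipitable water is the column-integrated vapour mass per unit area: PW = (1/g) Σ q̄ Δp, with q in kg/kg and Δp in Pa (1 kg/m² of water = 1 mm).
Layer 101.5–90 kPa: Δp = 115 hPa = 11500 Pa, q̄ = 0.015 kg/kg → 0.015 × 11500 / 9.8 = 17.60 mm
Layer 90–78 kPa: Δp = 120 hPa = 12000 Pa, q̄ = 0.01 kg/kg → 0.01 × 12000 / 9.8 = 12.24 mm
Layer 78–49 kPa: Δp = 290 hPa = 29000 Pa, q̄ = 0.0035 kg/kg → 0.0035 × 29000 / 9.8 = 10.36 mm
Layer 49–35 kPa: Δp = 140 hPa = 14000 Pa, q̄ = 0.00092 kg/kg → 0.00092 × 14000 / 9.8 = 1.31 mm
PW = 17.60 + 12.24 + 10.36 + 1.31 = 41.51 ≈ 41.5 mm.
Rainfall = ε × PW = 0.13 × 41.5 = 5.4 mm.

PW ≈ 41.5 mm; rainfall ≈ 5.4 mm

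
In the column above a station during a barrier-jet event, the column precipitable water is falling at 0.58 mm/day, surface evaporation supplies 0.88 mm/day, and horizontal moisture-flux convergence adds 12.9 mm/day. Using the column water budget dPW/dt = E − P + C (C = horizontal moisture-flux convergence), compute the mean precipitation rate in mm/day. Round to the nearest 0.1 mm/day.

P ≈ 14.4 mm/day

dPW/dt = -0.58 mm/day.
P = E + C − dPW/dt = 0.88 + (12.9) − (-0.58) = 14.4 mm/day.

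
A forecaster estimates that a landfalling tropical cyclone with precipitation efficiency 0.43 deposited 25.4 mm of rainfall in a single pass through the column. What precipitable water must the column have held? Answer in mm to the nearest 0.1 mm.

PW = rainfall / ε = 25.4 / 0.43 = 59.1 mm.

PW ≈ 59.1 mm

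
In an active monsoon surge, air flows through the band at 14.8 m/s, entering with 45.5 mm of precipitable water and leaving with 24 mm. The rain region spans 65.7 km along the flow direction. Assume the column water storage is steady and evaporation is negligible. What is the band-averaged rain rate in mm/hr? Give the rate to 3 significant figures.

Column moisture flux per unit crosswind length is F = V × PW.
Inflow: F_in = 14.8 × 45.5 = 673.4 mm·m/s
Outflow: F_out = 14.8 × 24 = 355.2 mm·m/s
Steady-state rate R = (F_in − F_out)/L = (673.4 − 355.2) / 65700 m = 4.843e-03 mm/s.
R = 4.843e-03 × 3600 = 17.4 mm/hr.

R ≈ 17.4 mm/hr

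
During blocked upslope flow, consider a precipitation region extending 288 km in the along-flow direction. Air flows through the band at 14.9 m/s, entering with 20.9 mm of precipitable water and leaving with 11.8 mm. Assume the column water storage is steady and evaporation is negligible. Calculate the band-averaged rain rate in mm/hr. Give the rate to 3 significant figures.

R ≈ 1.69 mm/hr

Column moisture flux per unit crosswind length is F = V × PW.
Inflow: F_in = 14.9 × 20.9 = 311.41 mm·m/s
Outflow: F_out = 14.9 × 11.8 = 175.82 mm·m/s
Steady-state rate R = (F_in − F_out)/L = (311.41 − 175.82) / 288000 m = 4.708e-04 mm/s.
R = 4.708e-04 × 3600 = 1.69 mm/hr.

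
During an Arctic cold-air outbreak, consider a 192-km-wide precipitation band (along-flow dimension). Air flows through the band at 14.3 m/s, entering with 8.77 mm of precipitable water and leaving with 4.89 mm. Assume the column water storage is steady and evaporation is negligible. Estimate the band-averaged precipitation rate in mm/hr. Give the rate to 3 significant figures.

R ≈ 1.04 mm/hr

Column moisture flux per unit crosswind length is F = V × PW.
Inflow: F_in = 14.3 × 8.77 = 125.411 mm·m/s
Outflow: F_out = 14.3 × 4.89 = 69.927 mm·m/s
Steady-state rate R = (F_in − F_out)/L = (125.411 − 69.927) / 192000 m = 2.890e-04 mm/s.
R = 2.890e-04 × 3600 = 1.04 mm/hr.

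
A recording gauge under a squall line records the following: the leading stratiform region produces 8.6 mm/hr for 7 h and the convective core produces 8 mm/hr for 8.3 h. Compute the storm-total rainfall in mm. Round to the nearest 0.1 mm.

total ≈ 126.6 mm

Total = Σ Rᵢ Δtᵢ = 8.6 × 7 + 8 × 8.3
      = 60.2 + 66.4 = 126.6 mm.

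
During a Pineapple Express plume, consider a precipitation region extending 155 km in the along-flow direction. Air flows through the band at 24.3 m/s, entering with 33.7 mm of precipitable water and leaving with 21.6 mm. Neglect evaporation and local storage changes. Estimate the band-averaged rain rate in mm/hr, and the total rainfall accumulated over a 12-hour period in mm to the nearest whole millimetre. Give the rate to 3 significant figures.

Column moisture flux per unit crosswind length is F = V × PW.
Inflow: F_in = 24.3 × 33.7 = 818.91 mm·m/s
Outflow: F_out = 24.3 × 21.6 = 524.88 mm·m/s
Steady-state rate R = (F_in − F_out)/L = (818.91 − 524.88) / 155000 m = 1.897e-03 mm/s.
R = 1.897e-03 × 3600 = 6.83 mm/hr.
Over 12 h: total = 6.83 × 12 = 81.96 ≈ 82 mm.

R ≈ 6.83 mm/hr; total ≈ 82 mm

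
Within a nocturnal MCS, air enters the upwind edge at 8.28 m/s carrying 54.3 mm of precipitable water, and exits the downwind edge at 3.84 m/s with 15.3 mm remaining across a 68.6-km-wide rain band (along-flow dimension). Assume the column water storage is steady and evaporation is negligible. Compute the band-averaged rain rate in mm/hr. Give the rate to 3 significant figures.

R ≈ 20.5 mm/hr

Column moisture flux per unit crosswind length is F = V × PW.
Inflow: F_in = 8.28 × 54.3 = 449.604 mm·m/s
Outflow: F_out = 3.84 × 15.3 = 58.752 mm·m/s
Steady-state rate R = (F_in − F_out)/L = (449.604 − 58.752) / 68600 m = 5.698e-03 mm/s.
R = 5.698e-03 × 3600 = 20.5 mm/hr.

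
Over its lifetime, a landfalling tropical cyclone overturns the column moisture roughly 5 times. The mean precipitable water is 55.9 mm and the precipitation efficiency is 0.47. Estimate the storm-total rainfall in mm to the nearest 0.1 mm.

Each cycle deposits ε × PW = 0.47 × 55.9 = 26.273 mm.
Over 5 cycles: 5 × 26.273 = 131.4 mm.

rainfall ≈ 131.4 mm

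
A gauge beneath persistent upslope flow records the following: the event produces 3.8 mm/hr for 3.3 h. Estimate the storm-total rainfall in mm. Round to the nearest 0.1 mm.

total ≈ 12.5 mm

Total = Σ Rᵢ Δtᵢ = 3.8 × 3.3
      = 12.54 = 12.5 mm.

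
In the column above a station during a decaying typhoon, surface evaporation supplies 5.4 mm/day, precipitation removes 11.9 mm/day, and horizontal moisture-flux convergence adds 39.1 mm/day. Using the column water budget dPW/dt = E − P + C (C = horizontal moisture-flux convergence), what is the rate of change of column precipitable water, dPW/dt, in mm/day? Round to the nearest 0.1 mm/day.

dPW/dt = E − P + C = 5.4 − 11.9 + (39.1) = 32.6 mm/day.

dPW/dt ≈ 32.6 mm/day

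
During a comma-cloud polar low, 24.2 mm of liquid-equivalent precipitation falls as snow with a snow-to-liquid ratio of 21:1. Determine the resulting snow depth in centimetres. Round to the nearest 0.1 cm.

Snow depth = liquid × ratio = 24.2 mm × 21 = 508.2 mm = 50.8 cm.

snow depth ≈ 50.8 cm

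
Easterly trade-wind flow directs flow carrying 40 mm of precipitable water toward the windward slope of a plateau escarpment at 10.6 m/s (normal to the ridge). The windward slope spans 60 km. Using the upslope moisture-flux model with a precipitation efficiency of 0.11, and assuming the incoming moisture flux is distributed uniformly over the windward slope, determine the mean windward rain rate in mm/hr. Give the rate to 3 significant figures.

R ≈ 2.80 mm/hr

Incoming column moisture flux per unit ridge length: F = V × PW = 10.6 × 40 = 424 mm·m/s.
Spread over the 60 km slope with efficiency ε = 0.11: R = ε·F/W = 0.11 × 424 / 60000 m = 7.773e-04 mm/s.
R = 7.773e-04 × 3600 = 2.80 mm/hr.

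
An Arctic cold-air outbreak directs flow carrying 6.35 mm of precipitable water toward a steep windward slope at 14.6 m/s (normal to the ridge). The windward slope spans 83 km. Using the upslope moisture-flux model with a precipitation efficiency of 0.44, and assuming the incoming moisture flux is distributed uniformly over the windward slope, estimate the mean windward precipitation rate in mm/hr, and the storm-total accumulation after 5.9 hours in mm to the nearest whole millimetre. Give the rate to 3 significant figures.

Incoming column moisture flux per unit ridge length: F = V × PW = 14.6 × 6.35 = 92.71 mm·m/s.
Spread over the 83 km slope with efficiency ε = 0.44: R = ε·F/W = 0.44 × 92.71 / 83000 m = 4.915e-04 mm/s.
R = 4.915e-04 × 3600 = 1.77 mm/hr.
Over 5.9 h: total = 1.77 × 5.9 = 10.443 ≈ 10 mm.

R ≈ 1.77 mm/hr; total ≈ 10 mm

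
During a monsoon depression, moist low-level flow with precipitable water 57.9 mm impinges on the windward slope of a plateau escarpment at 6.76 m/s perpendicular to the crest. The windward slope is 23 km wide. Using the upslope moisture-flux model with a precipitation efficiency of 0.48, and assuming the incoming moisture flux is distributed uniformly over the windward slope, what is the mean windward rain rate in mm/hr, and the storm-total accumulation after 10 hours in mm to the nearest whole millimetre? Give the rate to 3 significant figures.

R ≈ 29.4 mm/hr; total ≈ 294 mm

Incoming column moisture flux per unit ridge length: F = V × PW = 6.76 × 57.9 = 391.404 mm·m/s.
Spread over the 23 km slope with efficiency ε = 0.48: R = ε·F/W = 0.48 × 391.404 / 23000 m = 8.168e-03 mm/s.
R = 8.168e-03 × 3600 = 29.4 mm/hr.
Over 10 h: total = 29.4 × 10 = 294 mm.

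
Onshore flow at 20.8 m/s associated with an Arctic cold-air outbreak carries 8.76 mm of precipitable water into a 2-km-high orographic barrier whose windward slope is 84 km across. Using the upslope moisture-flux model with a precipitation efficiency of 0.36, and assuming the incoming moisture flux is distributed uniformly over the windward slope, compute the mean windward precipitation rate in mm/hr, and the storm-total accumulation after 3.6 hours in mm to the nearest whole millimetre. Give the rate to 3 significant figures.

R ≈ 2.81 mm/hr; total ≈ 10 mm

Incoming column moisture flux per unit ridge length: F = V × PW = 20.8 × 8.76 = 182.208 mm·m/s.
Spread over the 84 km slope with efficiency ε = 0.36: R = ε·F/W = 0.36 × 182.208 / 84000 m = 7.809e-04 mm/s.
R = 7.809e-04 × 3600 = 2.81 mm/hr.
Over 3.6 h: total = 2.81 × 3.6 = 10.116 ≈ 10 mm.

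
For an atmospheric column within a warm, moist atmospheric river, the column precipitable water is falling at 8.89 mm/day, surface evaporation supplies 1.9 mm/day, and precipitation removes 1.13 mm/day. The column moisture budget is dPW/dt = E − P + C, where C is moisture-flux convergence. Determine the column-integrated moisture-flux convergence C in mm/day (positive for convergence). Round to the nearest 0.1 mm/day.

C ≈ -9.7 mm/day

dPW/dt = -8.89 mm/day.
C = dPW/dt − E + P = (-8.89) − 1.9 + 1.13 = -9.7 mm/day.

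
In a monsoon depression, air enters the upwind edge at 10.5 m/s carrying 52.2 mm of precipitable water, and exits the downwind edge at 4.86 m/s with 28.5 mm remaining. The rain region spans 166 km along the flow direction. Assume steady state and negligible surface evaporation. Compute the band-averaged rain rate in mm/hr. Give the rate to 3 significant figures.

R ≈ 8.88 mm/hr

Column moisture flux per unit crosswind length is F = V × PW.
Inflow: F_in = 10.5 × 52.2 = 548.1 mm·m/s
Outflow: F_out = 4.86 × 28.5 = 138.51 mm·m/s
Steady-state rate R = (F_in − F_out)/L = (548.1 − 138.51) / 166000 m = 2.467e-03 mm/s.
R = 2.467e-03 × 3600 = 8.88 mm/hr.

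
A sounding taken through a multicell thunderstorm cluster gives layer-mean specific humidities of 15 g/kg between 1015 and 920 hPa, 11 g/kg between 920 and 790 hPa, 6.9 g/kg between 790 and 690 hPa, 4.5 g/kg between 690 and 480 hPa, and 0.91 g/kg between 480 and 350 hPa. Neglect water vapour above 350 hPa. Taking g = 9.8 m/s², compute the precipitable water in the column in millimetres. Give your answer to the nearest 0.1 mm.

PW ≈ 47.0 mm

Precipitable water is the column-integrated vapour mass per unit area: PW = (1/g) Σ q̄ Δp, with q in kg/kg and Δp in Pa (1 kg/m² of water = 1 mm).
Layer 1015–920 hPa: Δp = 95 hPa = 9500 Pa, q̄ = 0.015 kg/kg → 0.015 × 9500 / 9.8 = 14.54 mm
Layer 920–790 hPa: Δp = 130 hPa = 13000 Pa, q̄ = 0.011 kg/kg → 0.011 × 13000 / 9.8 = 14.59 mm
Layer 790–690 hPa: Δp = 100 hPa = 10000 Pa, q̄ = 0.0069 kg/kg → 0.0069 × 10000 / 9.8 = 7.04 mm
Layer 690–480 hPa: Δp = 210 hPa = 21000 Pa, q̄ = 0.0045 kg/kg → 0.0045 × 21000 / 9.8 = 9.64 mm
Layer 480–350 hPa: Δp = 130 hPa = 13000 Pa, q̄ = 0.00091 kg/kg → 0.00091 × 13000 / 9.8 = 1.21 mm
PW = 14.54 + 14.59 + 7.04 + 9.64 + 1.21 = 47.02 ≈ 47.0 mm.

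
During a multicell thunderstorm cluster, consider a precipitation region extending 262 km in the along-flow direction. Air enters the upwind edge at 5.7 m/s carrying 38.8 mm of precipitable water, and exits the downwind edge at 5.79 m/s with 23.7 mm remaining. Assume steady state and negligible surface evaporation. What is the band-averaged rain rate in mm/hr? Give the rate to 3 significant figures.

R ≈ 1.15 mm/hr

Column moisture flux per unit crosswind length is F = V × PW.
Inflow: F_in = 5.7 × 38.8 = 221.16 mm·m/s
Outflow: F_out = 5.79 × 23.7 = 137.223 mm·m/s
Steady-state rate R = (F_in − F_out)/L = (221.16 − 137.223) / 262000 m = 3.204e-04 mm/s.
R = 3.204e-04 × 3600 = 1.15 mm/hr.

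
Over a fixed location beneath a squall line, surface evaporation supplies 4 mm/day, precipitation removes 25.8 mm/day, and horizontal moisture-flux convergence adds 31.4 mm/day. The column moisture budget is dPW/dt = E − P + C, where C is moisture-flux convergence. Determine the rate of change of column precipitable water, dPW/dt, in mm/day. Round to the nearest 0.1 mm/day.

dPW/dt = E − P + C = 4 − 25.8 + (31.4) = 9.6 mm/day.

dPW/dt ≈ 9.6 mm/day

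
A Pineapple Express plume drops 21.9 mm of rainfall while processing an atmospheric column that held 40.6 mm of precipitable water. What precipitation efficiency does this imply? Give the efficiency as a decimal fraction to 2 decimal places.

ε = rainfall / PW = 21.9 / 40.6 = 0.54.

ε ≈ 0.54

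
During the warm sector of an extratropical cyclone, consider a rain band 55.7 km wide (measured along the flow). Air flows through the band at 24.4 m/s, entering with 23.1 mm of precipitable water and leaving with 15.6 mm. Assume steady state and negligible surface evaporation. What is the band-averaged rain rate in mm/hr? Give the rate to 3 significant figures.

R ≈ 11.8 mm/hr

Column moisture flux per unit crosswind length is F = V × PW.
Inflow: F_in = 24.4 × 23.1 = 563.64 mm·m/s
Outflow: F_out = 24.4 × 15.6 = 380.64 mm·m/s
Steady-state rate R = (F_in − F_out)/L = (563.64 − 380.64) / 55700 m = 3.285e-03 mm/s.
R = 3.285e-03 × 3600 = 11.8 mm/hr.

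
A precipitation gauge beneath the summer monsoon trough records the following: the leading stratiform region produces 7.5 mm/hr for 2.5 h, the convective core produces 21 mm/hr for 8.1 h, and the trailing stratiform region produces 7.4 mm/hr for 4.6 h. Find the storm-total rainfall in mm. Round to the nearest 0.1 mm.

total ≈ 222.9 mm

Total = Σ Rᵢ Δtᵢ = 7.5 × 2.5 + 21 × 8.1 + 7.4 × 4.6
      = 18.75 + 170.1 + 34.04 = 222.9 mm.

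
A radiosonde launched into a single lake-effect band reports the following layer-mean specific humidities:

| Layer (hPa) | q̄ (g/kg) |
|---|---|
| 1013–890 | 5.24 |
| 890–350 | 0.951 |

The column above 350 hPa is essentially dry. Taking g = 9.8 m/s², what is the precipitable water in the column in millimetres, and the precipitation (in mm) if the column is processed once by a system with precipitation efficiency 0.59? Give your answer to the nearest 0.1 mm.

PW ≈ 11.8 mm; precipitation ≈ 7.0 mm

Precipitable water is the column-integrated vapour mass per unit area: PW = (1/g) Σ q̄ Δp, with q in kg/kg and Δp in Pa (1 kg/m² of water = 1 mm).
Layer 1013–890 hPa: Δp = 123 hPa = 12300 Pa, q̄ = 0.00524 kg/kg → 0.00524 × 12300 / 9.8 = 6.58 mm
Layer 890–350 hPa: Δp = 540 hPa = 54000 Pa, q̄ = 0.000951 kg/kg → 0.000951 × 54000 / 9.8 = 5.24 mm
PW = 6.58 + 5.24 = 11.82 ≈ 11.8 mm.
Precipitation = ε × PW = 0.59 × 11.8 = 7.0 mm.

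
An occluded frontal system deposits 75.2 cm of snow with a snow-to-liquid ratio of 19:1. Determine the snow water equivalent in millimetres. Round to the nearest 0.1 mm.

SWE = snow depth / ratio = 75.2 cm / 19 = 3.958 cm = 39.6 mm.

SWE ≈ 39.6 mm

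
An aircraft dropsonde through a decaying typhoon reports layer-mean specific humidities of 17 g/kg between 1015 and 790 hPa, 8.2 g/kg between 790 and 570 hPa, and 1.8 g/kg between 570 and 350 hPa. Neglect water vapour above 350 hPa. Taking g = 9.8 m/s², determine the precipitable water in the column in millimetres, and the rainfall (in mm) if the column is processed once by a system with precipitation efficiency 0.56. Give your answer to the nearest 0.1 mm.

Precipitable water is the column-integrated vapour mass per unit area: PW = (1/g) Σ q̄ Δp, with q in kg/kg and Δp in Pa (1 kg/m² of water = 1 mm).
Layer 1015–790 hPa: Δp = 225 hPa = 22500 Pa, q̄ = 0.017 kg/kg → 0.017 × 22500 / 9.8 = 39.03 mm
Layer 790–570 hPa: Δp = 220 hPa = 22000 Pa, q̄ = 0.0082 kg/kg → 0.0082 × 22000 / 9.8 = 18.41 mm
Layer 570–350 hPa: Δp = 220 hPa = 22000 Pa, q̄ = 0.0018 kg/kg → 0.0018 × 22000 / 9.8 = 4.04 mm
PW = 39.03 + 18.41 + 4.04 = 61.48 ≈ 61.5 mm.
Rainfall = ε × PW = 0.56 × 61.5 = 34.4 mm.

PW ≈ 61.5 mm; rainfall ≈ 34.4 mm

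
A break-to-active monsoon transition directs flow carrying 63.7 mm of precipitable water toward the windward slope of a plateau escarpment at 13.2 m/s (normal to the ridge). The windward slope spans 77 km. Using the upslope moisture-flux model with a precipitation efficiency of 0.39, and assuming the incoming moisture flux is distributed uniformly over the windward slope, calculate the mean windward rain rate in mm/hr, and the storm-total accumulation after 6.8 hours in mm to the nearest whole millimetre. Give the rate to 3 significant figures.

Incoming column moisture flux per unit ridge length: F = V × PW = 13.2 × 63.7 = 840.84 mm·m/s.
Spread over the 77 km slope with efficiency ε = 0.39: R = ε·F/W = 0.39 × 840.84 / 77000 m = 4.259e-03 mm/s.
R = 4.259e-03 × 3600 = 15.3 mm/hr.
Over 6.8 h: total = 15.3 × 6.8 = 104.04 ≈ 104 mm.

R ≈ 15.3 mm/hr; total ≈ 104 mm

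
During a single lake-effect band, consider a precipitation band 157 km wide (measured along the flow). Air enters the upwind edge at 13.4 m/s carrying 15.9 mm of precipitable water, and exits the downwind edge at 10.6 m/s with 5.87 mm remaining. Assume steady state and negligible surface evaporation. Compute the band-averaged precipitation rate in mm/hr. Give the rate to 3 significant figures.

Column moisture flux per unit crosswind length is F = V × PW.
Inflow: F_in = 13.4 × 15.9 = 213.06 mm·m/s
Outflow: F_out = 10.6 × 5.87 = 62.222 mm·m/s
Steady-state rate R = (F_in − F_out)/L = (213.06 − 62.222) / 157000 m = 9.608e-04 mm/s.
R = 9.608e-04 × 3600 = 3.46 mm/hr.

R ≈ 3.46 mm/hr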